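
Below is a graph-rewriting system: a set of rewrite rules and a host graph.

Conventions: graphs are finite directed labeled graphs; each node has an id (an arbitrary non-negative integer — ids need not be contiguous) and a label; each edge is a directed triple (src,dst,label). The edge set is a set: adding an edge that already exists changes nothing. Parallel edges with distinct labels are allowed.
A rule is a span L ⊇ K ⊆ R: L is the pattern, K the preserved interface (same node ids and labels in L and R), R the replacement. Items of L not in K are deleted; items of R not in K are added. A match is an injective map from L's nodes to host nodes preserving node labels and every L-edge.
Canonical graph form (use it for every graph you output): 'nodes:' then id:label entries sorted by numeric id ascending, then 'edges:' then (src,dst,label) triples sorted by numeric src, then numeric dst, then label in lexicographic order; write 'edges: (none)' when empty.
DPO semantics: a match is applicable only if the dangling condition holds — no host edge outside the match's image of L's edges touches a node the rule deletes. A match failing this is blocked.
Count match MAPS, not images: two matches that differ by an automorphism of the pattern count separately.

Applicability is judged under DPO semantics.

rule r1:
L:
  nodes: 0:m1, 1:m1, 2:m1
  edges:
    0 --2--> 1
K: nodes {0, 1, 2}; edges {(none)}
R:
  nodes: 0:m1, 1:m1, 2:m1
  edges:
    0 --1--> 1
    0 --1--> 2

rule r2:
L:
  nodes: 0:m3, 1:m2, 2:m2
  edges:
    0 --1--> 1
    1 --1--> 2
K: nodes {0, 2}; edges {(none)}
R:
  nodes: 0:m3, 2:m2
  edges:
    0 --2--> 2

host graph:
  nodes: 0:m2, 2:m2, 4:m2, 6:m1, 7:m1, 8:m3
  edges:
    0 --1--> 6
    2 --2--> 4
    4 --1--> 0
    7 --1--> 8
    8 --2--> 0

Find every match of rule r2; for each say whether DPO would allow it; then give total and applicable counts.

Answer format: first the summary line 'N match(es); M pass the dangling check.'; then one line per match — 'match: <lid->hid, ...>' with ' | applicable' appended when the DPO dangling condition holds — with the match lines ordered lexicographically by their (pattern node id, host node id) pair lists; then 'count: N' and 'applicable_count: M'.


0 match(es); 0 pass the dangling check.
count: 0
applicable_count: 0


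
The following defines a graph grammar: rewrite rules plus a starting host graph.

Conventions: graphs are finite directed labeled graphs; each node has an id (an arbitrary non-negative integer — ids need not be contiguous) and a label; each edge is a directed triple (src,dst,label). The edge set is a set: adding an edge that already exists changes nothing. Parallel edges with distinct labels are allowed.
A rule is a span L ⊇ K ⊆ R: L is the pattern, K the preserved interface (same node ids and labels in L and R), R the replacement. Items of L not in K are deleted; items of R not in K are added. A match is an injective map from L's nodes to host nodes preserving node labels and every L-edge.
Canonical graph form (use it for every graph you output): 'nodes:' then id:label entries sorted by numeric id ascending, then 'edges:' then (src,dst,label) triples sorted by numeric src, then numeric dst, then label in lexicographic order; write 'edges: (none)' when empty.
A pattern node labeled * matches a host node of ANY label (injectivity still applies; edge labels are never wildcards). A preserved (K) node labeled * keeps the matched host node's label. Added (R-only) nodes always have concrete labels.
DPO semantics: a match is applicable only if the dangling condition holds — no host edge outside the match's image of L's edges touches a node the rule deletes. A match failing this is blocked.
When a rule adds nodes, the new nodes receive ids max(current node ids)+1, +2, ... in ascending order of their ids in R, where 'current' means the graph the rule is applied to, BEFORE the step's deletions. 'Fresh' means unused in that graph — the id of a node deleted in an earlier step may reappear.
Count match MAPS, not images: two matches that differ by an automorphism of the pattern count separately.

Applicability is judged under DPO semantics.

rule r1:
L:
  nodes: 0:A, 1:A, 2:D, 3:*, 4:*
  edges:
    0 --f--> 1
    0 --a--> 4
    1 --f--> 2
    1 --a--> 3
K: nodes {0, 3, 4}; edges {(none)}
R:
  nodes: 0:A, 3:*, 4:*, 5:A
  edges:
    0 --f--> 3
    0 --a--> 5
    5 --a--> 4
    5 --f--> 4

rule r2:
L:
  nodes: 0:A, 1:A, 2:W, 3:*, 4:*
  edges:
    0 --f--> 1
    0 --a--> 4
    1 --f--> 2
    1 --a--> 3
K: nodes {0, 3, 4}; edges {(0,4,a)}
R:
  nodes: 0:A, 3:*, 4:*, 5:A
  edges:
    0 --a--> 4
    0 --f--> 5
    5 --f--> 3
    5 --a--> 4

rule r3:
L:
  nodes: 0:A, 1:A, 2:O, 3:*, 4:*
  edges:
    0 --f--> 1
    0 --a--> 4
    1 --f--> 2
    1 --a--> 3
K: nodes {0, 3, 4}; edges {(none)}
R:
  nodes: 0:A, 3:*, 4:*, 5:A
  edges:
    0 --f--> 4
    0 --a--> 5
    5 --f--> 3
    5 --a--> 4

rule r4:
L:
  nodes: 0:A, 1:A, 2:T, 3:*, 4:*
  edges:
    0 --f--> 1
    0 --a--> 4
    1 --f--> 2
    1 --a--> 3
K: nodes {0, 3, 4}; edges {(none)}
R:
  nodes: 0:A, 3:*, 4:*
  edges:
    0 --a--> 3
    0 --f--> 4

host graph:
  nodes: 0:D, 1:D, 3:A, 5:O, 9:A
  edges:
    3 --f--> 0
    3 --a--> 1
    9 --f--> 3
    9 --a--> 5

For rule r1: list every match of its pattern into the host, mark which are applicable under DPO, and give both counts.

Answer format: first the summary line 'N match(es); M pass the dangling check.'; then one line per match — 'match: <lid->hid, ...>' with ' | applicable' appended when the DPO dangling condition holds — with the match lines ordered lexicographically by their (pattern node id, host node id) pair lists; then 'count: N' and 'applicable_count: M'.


1 match(es); 1 pass the dangling check.
match: 0->9, 1->3, 2->0, 3->1, 4->5 | applicable
count: 1
applicable_count: 1


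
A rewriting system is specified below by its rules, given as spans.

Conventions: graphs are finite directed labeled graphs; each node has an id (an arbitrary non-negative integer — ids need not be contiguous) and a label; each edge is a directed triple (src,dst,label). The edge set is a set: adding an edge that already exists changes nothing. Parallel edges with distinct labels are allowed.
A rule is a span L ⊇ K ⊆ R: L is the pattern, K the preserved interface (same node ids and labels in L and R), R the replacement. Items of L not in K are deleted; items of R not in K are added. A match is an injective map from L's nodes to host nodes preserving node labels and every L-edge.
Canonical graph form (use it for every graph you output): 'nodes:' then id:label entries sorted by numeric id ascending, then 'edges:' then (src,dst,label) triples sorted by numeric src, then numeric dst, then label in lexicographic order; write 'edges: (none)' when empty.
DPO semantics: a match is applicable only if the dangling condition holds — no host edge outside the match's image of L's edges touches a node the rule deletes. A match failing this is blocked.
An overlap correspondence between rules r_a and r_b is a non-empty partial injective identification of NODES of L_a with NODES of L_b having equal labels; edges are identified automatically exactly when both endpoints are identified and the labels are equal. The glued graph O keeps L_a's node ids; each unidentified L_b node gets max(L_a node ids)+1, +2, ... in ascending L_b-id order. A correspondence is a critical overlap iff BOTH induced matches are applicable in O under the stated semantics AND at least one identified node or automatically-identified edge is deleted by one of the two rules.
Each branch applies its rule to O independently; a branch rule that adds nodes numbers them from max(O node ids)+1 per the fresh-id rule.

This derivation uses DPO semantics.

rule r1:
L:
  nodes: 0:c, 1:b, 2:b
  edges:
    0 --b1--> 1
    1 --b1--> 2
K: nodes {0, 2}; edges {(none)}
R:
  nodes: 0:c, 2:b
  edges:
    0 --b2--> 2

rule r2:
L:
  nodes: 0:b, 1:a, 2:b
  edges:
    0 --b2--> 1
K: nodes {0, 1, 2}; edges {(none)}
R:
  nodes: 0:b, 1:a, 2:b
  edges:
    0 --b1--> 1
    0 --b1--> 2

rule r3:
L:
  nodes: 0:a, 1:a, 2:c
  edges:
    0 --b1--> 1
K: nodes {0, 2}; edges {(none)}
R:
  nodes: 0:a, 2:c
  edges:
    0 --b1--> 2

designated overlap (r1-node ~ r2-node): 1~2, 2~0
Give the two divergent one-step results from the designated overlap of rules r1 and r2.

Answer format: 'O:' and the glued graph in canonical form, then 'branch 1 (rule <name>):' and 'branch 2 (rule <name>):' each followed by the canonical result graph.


O:
nodes: 0:c, 1:b, 2:b, 3:a
edges: (0,1,b1); (1,2,b1); (2,3,b2)
branch 1 (rule r1):
nodes: 0:c, 2:b, 3:a
edges: (0,2,b2); (2,3,b2)
branch 2 (rule r2):
nodes: 0:c, 1:b, 2:b, 3:a
edges: (0,1,b1); (1,2,b1); (2,1,b1); (2,3,b1)


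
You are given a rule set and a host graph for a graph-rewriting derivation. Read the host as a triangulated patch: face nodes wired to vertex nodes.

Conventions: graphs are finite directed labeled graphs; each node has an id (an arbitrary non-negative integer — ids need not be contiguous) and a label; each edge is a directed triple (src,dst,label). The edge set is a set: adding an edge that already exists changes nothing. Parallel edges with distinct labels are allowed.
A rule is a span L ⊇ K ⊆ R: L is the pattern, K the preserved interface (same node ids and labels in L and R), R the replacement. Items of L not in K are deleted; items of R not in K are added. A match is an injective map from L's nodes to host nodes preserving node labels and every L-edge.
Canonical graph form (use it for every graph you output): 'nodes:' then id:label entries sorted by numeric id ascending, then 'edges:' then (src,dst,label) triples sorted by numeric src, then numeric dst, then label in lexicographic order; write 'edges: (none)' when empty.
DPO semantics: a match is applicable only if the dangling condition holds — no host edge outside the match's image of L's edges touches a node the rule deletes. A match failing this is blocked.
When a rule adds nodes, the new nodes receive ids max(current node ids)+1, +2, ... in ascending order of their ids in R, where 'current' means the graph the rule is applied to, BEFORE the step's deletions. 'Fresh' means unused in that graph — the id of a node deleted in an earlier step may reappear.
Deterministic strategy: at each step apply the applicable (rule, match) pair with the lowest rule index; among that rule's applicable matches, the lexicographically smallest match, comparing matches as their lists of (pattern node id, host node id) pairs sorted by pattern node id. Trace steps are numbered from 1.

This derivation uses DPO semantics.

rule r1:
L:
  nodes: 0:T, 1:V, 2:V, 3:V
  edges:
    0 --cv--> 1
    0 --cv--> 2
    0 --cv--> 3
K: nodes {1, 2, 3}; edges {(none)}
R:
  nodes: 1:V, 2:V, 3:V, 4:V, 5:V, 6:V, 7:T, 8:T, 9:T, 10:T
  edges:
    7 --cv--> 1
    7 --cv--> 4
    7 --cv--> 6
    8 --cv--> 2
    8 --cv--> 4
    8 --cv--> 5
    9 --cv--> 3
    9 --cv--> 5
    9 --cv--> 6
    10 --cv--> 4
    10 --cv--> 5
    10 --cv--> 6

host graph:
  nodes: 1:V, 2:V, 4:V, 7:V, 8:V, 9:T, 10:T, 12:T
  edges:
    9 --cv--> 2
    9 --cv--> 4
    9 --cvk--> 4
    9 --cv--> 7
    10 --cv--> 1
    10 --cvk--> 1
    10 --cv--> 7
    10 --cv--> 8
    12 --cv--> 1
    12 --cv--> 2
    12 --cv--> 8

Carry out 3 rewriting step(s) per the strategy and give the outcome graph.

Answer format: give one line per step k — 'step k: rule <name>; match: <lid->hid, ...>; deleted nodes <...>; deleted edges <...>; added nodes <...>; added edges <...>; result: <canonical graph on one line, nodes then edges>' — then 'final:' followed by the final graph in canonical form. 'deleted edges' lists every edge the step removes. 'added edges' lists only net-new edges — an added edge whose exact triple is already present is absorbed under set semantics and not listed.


step 1: rule r1; match: 0->12, 1->1, 2->2, 3->8; deleted nodes 12; deleted edges (12,1,cv); (12,2,cv); (12,8,cv); added nodes 13, 14, 15, 16, 17, 18, 19; added edges (16,1,cv); (16,13,cv); (16,15,cv); (17,2,cv); (17,13,cv); (17,14,cv); (18,8,cv); (18,14,cv); (18,15,cv); (19,13,cv); (19,14,cv); (19,15,cv); result: nodes: 1:V, 2:V, 4:V, 7:V, 8:V, 9:T, 10:T, 13:V, 14:V, 15:V, 16:T, 17:T, 18:T, 19:T edges: (9,2,cv); (9,4,cv); (9,4,cvk); (9,7,cv); (10,1,cv); (10,1,cvk); (10,7,cv); (10,8,cv); (16,1,cv); (16,13,cv); (16,15,cv); (17,2,cv); (17,13,cv); (17,14,cv); (18,8,cv); (18,14,cv); (18,15,cv); (19,13,cv); (19,14,cv); (19,15,cv)
step 2: rule r1; match: 0->16, 1->1, 2->13, 3->15; deleted nodes 16; deleted edges (16,1,cv); (16,13,cv); (16,15,cv); added nodes 20, 21, 22, 23, 24, 25, 26; added edges (23,1,cv); (23,20,cv); (23,22,cv); (24,13,cv); (24,20,cv); (24,21,cv); (25,15,cv); (25,21,cv); (25,22,cv); (26,20,cv); (26,21,cv); (26,22,cv); result: nodes: 1:V, 2:V, 4:V, 7:V, 8:V, 9:T, 10:T, 13:V, 14:V, 15:V, 17:T, 18:T, 19:T, 20:V, 21:V, 22:V, 23:T, 24:T, 25:T, 26:T edges: (9,2,cv); (9,4,cv); (9,4,cvk); (9,7,cv); (10,1,cv); (10,1,cvk); (10,7,cv); (10,8,cv); (17,2,cv); (17,13,cv); (17,14,cv); (18,8,cv); (18,14,cv); (18,15,cv); (19,13,cv); (19,14,cv); (19,15,cv); (23,1,cv); (23,20,cv); (23,22,cv); (24,13,cv); (24,20,cv); (24,21,cv); (25,15,cv); (25,21,cv); (25,22,cv); (26,20,cv); (26,21,cv); (26,22,cv)
step 3: rule r1; match: 0->17, 1->2, 2->13, 3->14; deleted nodes 17; deleted edges (17,2,cv); (17,13,cv); (17,14,cv); added nodes 27, 28, 29, 30, 31, 32, 33; added edges (30,2,cv); (30,27,cv); (30,29,cv); (31,13,cv); (31,27,cv); (31,28,cv); (32,14,cv); (32,28,cv); (32,29,cv); (33,27,cv); (33,28,cv); (33,29,cv); result: nodes: 1:V, 2:V, 4:V, 7:V, 8:V, 9:T, 10:T, 13:V, 14:V, 15:V, 18:T, 19:T, 20:V, 21:V, 22:V, 23:T, 24:T, 25:T, 26:T, 27:V, 28:V, 29:V, 30:T, 31:T, 32:T, 33:T edges: (9,2,cv); (9,4,cv); (9,4,cvk); (9,7,cv); (10,1,cv); (10,1,cvk); (10,7,cv); (10,8,cv); (18,8,cv); (18,14,cv); (18,15,cv); (19,13,cv); (19,14,cv); (19,15,cv); (23,1,cv); (23,20,cv); (23,22,cv); (24,13,cv); (24,20,cv); (24,21,cv); (25,15,cv); (25,21,cv); (25,22,cv); (26,20,cv); (26,21,cv); (26,22,cv); (30,2,cv); (30,27,cv); (30,29,cv); (31,13,cv); (31,27,cv); (31,28,cv); (32,14,cv); (32,28,cv); (32,29,cv); (33,27,cv); (33,28,cv); (33,29,cv)
final:
nodes: 1:V, 2:V, 4:V, 7:V, 8:V, 9:T, 10:T, 13:V, 14:V, 15:V, 18:T, 19:T, 20:V, 21:V, 22:V, 23:T, 24:T, 25:T, 26:T, 27:V, 28:V, 29:V, 30:T, 31:T, 32:T, 33:T
edges: (9,2,cv); (9,4,cv); (9,4,cvk); (9,7,cv); (10,1,cv); (10,1,cvk); (10,7,cv); (10,8,cv); (18,8,cv); (18,14,cv); (18,15,cv); (19,13,cv); (19,14,cv); (19,15,cv); (23,1,cv); (23,20,cv); (23,22,cv); (24,13,cv); (24,20,cv); (24,21,cv); (25,15,cv); (25,21,cv); (25,22,cv); (26,20,cv); (26,21,cv); (26,22,cv); (30,2,cv); (30,27,cv); (30,29,cv); (31,13,cv); (31,27,cv); (31,28,cv); (32,14,cv); (32,28,cv); (32,29,cv); (33,27,cv); (33,28,cv); (33,29,cv)


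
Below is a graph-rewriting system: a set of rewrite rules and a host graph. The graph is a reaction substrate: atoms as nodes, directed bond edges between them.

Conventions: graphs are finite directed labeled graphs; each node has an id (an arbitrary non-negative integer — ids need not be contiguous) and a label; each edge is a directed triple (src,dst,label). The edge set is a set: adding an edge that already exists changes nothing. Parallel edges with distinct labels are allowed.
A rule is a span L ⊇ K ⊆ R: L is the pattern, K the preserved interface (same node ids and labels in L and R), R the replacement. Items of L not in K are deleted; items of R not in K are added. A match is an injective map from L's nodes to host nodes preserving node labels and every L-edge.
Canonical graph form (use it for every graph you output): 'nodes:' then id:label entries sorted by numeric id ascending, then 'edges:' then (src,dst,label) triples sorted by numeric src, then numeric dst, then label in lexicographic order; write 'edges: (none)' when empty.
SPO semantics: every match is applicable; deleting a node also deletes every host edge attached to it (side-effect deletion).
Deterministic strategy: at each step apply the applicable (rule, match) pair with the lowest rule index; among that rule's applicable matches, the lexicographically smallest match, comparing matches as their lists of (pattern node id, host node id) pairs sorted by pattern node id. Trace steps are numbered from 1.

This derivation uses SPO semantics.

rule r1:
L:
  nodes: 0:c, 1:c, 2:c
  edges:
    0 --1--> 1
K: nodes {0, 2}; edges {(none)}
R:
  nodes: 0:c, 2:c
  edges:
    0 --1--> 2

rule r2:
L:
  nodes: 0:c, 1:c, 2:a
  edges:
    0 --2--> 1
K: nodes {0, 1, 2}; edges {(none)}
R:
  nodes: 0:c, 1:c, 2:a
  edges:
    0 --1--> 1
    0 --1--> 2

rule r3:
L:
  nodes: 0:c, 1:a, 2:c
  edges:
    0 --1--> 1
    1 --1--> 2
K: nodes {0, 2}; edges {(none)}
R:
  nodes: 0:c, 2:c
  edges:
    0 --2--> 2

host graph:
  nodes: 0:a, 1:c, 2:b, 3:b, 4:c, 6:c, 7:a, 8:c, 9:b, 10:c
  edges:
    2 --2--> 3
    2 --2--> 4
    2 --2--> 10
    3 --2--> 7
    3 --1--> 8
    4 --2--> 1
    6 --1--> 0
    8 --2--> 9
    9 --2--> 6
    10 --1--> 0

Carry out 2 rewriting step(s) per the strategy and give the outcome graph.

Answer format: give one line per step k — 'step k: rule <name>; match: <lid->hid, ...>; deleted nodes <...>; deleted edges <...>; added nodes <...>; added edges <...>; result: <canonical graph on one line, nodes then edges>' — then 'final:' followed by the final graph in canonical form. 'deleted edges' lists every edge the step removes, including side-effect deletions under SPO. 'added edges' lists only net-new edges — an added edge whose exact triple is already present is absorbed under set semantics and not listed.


step 1: rule r2; match: 0->4, 1->1, 2->0; deleted nodes (none); deleted edges (4,1,2); added nodes (none); added edges (4,0,1); (4,1,1); result: nodes: 0:a, 1:c, 2:b, 3:b, 4:c, 6:c, 7:a, 8:c, 9:b, 10:c edges: (2,3,2); (2,4,2); (2,10,2); (3,7,2); (3,8,1); (4,0,1); (4,1,1); (6,0,1); (8,9,2); (9,6,2); (10,0,1)
step 2: rule r1; match: 0->4, 1->1, 2->6; deleted nodes 1; deleted edges (4,1,1); added nodes (none); added edges (4,6,1); result: nodes: 0:a, 2:b, 3:b, 4:c, 6:c, 7:a, 8:c, 9:b, 10:c edges: (2,3,2); (2,4,2); (2,10,2); (3,7,2); (3,8,1); (4,0,1); (4,6,1); (6,0,1); (8,9,2); (9,6,2); (10,0,1)
final:
nodes: 0:a, 2:b, 3:b, 4:c, 6:c, 7:a, 8:c, 9:b, 10:c
edges: (2,3,2); (2,4,2); (2,10,2); (3,7,2); (3,8,1); (4,0,1); (4,6,1); (6,0,1); (8,9,2); (9,6,2); (10,0,1)


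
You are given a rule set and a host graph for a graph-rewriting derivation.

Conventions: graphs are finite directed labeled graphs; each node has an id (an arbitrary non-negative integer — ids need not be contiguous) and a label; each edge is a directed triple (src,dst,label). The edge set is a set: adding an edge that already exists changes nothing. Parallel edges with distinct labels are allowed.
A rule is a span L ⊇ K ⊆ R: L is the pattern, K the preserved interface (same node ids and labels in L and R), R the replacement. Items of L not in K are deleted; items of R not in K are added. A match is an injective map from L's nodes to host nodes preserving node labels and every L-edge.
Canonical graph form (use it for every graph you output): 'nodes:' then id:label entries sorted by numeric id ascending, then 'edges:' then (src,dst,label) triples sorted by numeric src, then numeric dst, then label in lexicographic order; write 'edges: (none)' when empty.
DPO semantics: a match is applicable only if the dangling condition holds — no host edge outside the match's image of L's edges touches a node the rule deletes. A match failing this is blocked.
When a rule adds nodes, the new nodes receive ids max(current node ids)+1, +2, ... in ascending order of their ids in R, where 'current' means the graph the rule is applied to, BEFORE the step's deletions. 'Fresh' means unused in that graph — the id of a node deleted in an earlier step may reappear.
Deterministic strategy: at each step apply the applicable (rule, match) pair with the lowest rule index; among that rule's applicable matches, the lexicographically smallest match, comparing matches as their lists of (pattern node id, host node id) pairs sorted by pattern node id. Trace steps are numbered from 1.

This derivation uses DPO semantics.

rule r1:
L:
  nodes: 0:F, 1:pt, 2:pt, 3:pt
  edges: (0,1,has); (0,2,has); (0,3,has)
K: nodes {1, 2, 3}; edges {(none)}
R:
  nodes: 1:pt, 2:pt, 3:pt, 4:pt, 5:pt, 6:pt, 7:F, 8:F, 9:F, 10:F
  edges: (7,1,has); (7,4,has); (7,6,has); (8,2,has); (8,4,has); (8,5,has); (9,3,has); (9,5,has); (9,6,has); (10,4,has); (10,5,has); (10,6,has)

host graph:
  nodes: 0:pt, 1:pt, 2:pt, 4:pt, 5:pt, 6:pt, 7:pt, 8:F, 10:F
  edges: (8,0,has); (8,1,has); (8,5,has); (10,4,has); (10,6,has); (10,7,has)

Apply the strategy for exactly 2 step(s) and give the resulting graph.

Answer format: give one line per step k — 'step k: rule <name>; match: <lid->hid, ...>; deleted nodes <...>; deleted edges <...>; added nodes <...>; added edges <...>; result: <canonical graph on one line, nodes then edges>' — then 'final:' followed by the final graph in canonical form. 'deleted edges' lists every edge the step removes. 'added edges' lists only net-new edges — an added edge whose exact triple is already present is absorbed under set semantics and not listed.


step 1: rule r1; match: 0->8, 1->0, 2->1, 3->5; deleted nodes 8; deleted edges (8,0,has); (8,1,has); (8,5,has); added nodes 11, 12, 13, 14, 15, 16, 17; added edges (14,0,has); (14,11,has); (14,13,has); (15,1,has); (15,11,has); (15,12,has); (16,5,has); (16,12,has); (16,13,has); (17,11,has); (17,12,has); (17,13,has); result: nodes: 0:pt, 1:pt, 2:pt, 4:pt, 5:pt, 6:pt, 7:pt, 10:F, 11:pt, 12:pt, 13:pt, 14:F, 15:F, 16:F, 17:F edges: (10,4,has); (10,6,has); (10,7,has); (14,0,has); (14,11,has); (14,13,has); (15,1,has); (15,11,has); (15,12,has); (16,5,has); (16,12,has); (16,13,has); (17,11,has); (17,12,has); (17,13,has)
step 2: rule r1; match: 0->10, 1->4, 2->6, 3->7; deleted nodes 10; deleted edges (10,4,has); (10,6,has); (10,7,has); added nodes 18, 19, 20, 21, 22, 23, 24; added edges (21,4,has); (21,18,has); (21,20,has); (22,6,has); (22,18,has); (22,19,has); (23,7,has); (23,19,has); (23,20,has); (24,18,has); (24,19,has); (24,20,has); result: nodes: 0:pt, 1:pt, 2:pt, 4:pt, 5:pt, 6:pt, 7:pt, 11:pt, 12:pt, 13:pt, 14:F, 15:F, 16:F, 17:F, 18:pt, 19:pt, 20:pt, 21:F, 22:F, 23:F, 24:F edges: (14,0,has); (14,11,has); (14,13,has); (15,1,has); (15,11,has); (15,12,has); (16,5,has); (16,12,has); (16,13,has); (17,11,has); (17,12,has); (17,13,has); (21,4,has); (21,18,has); (21,20,has); (22,6,has); (22,18,has); (22,19,has); (23,7,has); (23,19,has); (23,20,has); (24,18,has); (24,19,has); (24,20,has)
final:
nodes: 0:pt, 1:pt, 2:pt, 4:pt, 5:pt, 6:pt, 7:pt, 11:pt, 12:pt, 13:pt, 14:F, 15:F, 16:F, 17:F, 18:pt, 19:pt, 20:pt, 21:F, 22:F, 23:F, 24:F
edges: (14,0,has); (14,11,has); (14,13,has); (15,1,has); (15,11,has); (15,12,has); (16,5,has); (16,12,has); (16,13,has); (17,11,has); (17,12,has); (17,13,has); (21,4,has); (21,18,has); (21,20,has); (22,6,has); (22,18,has); (22,19,has); (23,7,has); (23,19,has); (23,20,has); (24,18,has); (24,19,has); (24,20,has)


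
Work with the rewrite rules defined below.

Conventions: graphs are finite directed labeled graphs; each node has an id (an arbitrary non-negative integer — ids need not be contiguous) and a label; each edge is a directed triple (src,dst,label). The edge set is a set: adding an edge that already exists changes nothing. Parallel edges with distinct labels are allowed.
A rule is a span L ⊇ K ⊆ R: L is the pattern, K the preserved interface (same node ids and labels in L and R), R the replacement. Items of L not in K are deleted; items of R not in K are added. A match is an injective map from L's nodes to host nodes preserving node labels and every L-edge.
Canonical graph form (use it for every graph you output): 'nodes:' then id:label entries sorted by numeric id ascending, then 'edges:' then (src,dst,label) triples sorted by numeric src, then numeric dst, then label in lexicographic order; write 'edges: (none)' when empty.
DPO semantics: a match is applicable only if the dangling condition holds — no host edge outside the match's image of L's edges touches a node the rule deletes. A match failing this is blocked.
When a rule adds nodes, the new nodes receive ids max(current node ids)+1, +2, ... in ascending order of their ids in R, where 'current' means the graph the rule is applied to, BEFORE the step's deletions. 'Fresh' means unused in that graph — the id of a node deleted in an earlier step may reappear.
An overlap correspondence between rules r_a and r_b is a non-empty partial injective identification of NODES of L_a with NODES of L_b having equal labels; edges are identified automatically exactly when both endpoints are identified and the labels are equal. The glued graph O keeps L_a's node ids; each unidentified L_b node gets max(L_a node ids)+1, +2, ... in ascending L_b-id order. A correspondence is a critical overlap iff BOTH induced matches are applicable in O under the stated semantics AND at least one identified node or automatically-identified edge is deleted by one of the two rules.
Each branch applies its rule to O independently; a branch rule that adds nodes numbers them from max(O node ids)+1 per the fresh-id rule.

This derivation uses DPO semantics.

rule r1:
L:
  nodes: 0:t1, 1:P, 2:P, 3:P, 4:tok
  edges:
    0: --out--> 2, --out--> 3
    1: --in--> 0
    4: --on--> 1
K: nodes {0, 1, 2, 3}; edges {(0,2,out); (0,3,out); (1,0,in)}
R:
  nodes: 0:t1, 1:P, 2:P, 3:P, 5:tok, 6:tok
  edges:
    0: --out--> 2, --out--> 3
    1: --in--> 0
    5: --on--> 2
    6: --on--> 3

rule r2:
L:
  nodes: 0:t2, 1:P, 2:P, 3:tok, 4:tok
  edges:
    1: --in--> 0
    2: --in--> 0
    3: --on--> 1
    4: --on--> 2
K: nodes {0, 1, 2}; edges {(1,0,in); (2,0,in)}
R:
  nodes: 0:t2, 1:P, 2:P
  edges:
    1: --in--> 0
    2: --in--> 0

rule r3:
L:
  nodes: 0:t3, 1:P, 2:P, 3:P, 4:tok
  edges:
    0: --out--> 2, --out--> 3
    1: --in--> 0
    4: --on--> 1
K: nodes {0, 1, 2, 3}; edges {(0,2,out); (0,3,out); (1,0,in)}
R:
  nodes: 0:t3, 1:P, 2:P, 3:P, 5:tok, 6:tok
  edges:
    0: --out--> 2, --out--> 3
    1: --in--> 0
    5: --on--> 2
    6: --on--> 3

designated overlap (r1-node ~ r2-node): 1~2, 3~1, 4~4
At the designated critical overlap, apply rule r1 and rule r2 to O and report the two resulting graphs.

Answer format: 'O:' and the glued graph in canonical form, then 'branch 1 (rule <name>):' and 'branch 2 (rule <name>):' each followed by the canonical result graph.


O:
nodes: 0:t1, 1:P, 2:P, 3:P, 4:tok, 5:t2, 6:tok
edges: (0,2,out); (0,3,out); (1,0,in); (1,5,in); (3,5,in); (4,1,on); (6,3,on)
branch 1 (rule r1):
nodes: 0:t1, 1:P, 2:P, 3:P, 5:t2, 6:tok, 7:tok, 8:tok
edges: (0,2,out); (0,3,out); (1,0,in); (1,5,in); (3,5,in); (6,3,on); (7,2,on); (8,3,on)
branch 2 (rule r2):
nodes: 0:t1, 1:P, 2:P, 3:P, 5:t2
edges: (0,2,out); (0,3,out); (1,0,in); (1,5,in); (3,5,in)


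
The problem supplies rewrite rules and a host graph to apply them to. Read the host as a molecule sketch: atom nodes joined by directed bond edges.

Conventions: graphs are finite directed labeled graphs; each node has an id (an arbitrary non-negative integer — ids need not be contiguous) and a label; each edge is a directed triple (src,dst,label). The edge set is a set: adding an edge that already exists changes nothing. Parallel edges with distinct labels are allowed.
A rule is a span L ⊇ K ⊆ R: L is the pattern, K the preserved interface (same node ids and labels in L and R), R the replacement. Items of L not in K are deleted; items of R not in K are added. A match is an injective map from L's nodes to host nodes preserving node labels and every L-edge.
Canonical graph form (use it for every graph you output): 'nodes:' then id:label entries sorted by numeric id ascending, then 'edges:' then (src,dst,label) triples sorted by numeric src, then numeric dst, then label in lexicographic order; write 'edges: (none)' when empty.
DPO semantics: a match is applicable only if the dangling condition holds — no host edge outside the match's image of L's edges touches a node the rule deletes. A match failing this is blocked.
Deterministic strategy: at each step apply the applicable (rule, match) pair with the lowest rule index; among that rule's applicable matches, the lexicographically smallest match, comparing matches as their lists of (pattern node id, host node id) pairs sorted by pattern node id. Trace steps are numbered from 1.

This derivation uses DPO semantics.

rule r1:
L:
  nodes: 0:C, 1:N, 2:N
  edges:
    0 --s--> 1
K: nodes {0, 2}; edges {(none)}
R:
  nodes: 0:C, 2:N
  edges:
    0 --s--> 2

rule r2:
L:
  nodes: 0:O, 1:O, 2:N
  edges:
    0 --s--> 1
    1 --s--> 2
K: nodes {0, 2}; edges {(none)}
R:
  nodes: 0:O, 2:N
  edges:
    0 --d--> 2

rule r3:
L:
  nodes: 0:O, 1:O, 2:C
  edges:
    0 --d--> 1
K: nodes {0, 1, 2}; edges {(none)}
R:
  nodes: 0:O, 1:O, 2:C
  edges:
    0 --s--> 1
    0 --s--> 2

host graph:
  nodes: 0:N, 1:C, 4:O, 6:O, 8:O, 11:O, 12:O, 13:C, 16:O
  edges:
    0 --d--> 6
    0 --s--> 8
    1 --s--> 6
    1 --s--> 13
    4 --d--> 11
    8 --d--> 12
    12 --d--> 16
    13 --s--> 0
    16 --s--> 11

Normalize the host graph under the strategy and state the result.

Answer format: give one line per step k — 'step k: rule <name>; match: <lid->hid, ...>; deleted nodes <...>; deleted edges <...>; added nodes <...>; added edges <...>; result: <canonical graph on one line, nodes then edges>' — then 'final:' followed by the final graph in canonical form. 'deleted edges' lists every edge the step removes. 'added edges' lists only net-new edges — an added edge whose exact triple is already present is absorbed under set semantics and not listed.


step 1: rule r3; match: 0->4, 1->11, 2->1; deleted nodes (none); deleted edges (4,11,d); added nodes (none); added edges (4,1,s); (4,11,s); result: nodes: 0:N, 1:C, 4:O, 6:O, 8:O, 11:O, 12:O, 13:C, 16:O edges: (0,6,d); (0,8,s); (1,6,s); (1,13,s); (4,1,s); (4,11,s); (8,12,d); (12,16,d); (13,0,s); (16,11,s)
step 2: rule r3; match: 0->8, 1->12, 2->1; deleted nodes (none); deleted edges (8,12,d); added nodes (none); added edges (8,1,s); (8,12,s); result: nodes: 0:N, 1:C, 4:O, 6:O, 8:O, 11:O, 12:O, 13:C, 16:O edges: (0,6,d); (0,8,s); (1,6,s); (1,13,s); (4,1,s); (4,11,s); (8,1,s); (8,12,s); (12,16,d); (13,0,s); (16,11,s)
step 3: rule r3; match: 0->12, 1->16, 2->1; deleted nodes (none); deleted edges (12,16,d); added nodes (none); added edges (12,1,s); (12,16,s); result: nodes: 0:N, 1:C, 4:O, 6:O, 8:O, 11:O, 12:O, 13:C, 16:O edges: (0,6,d); (0,8,s); (1,6,s); (1,13,s); (4,1,s); (4,11,s); (8,1,s); (8,12,s); (12,1,s); (12,16,s); (13,0,s); (16,11,s)
final:
nodes: 0:N, 1:C, 4:O, 6:O, 8:O, 11:O, 12:O, 13:C, 16:O
edges: (0,6,d); (0,8,s); (1,6,s); (1,13,s); (4,1,s); (4,11,s); (8,1,s); (8,12,s); (12,1,s); (12,16,s); (13,0,s); (16,11,s)


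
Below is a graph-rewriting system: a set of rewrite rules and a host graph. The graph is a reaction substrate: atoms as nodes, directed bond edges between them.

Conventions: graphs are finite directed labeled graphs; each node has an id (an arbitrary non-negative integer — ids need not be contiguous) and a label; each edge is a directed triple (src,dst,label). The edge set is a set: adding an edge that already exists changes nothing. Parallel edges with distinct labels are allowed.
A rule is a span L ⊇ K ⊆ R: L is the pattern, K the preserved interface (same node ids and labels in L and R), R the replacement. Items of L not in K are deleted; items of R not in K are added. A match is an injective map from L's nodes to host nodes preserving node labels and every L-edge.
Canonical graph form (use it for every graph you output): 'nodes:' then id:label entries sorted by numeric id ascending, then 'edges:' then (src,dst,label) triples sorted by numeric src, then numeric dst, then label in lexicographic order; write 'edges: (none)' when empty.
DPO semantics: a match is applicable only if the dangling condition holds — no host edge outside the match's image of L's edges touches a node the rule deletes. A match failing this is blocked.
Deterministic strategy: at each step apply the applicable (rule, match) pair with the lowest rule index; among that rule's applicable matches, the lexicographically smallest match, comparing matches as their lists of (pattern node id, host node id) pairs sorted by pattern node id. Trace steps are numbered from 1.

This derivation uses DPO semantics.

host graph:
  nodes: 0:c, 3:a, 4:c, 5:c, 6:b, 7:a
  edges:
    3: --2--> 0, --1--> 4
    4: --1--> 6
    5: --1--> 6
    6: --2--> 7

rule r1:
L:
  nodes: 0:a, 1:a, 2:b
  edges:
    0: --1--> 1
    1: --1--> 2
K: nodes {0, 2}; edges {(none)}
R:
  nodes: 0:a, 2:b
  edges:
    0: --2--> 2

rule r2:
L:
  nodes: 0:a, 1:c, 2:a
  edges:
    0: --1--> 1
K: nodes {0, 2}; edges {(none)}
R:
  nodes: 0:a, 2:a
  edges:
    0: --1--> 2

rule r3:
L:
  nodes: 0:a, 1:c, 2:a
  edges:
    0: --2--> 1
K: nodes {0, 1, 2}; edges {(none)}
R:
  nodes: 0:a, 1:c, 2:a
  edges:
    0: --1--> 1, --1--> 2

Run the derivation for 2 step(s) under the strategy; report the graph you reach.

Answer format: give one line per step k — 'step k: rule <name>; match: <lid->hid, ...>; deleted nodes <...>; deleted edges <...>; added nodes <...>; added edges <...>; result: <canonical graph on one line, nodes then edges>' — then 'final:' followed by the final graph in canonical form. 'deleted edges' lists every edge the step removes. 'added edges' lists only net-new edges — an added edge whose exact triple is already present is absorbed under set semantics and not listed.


step 1: rule r3; match: 0->3, 1->0, 2->7; deleted nodes (none); deleted edges (3,0,2); added nodes (none); added edges (3,0,1); (3,7,1); result: nodes: 0:c, 3:a, 4:c, 5:c, 6:b, 7:a edges: (3,0,1); (3,4,1); (3,7,1); (4,6,1); (5,6,1); (6,7,2)
step 2: rule r2; match: 0->3, 1->0, 2->7; deleted nodes 0; deleted edges (3,0,1); added nodes (none); added edges (none); result: nodes: 3:a, 4:c, 5:c, 6:b, 7:a edges: (3,4,1); (3,7,1); (4,6,1); (5,6,1); (6,7,2)
final:
nodes: 3:a, 4:c, 5:c, 6:b, 7:a
edges: (3,4,1); (3,7,1); (4,6,1); (5,6,1); (6,7,2)


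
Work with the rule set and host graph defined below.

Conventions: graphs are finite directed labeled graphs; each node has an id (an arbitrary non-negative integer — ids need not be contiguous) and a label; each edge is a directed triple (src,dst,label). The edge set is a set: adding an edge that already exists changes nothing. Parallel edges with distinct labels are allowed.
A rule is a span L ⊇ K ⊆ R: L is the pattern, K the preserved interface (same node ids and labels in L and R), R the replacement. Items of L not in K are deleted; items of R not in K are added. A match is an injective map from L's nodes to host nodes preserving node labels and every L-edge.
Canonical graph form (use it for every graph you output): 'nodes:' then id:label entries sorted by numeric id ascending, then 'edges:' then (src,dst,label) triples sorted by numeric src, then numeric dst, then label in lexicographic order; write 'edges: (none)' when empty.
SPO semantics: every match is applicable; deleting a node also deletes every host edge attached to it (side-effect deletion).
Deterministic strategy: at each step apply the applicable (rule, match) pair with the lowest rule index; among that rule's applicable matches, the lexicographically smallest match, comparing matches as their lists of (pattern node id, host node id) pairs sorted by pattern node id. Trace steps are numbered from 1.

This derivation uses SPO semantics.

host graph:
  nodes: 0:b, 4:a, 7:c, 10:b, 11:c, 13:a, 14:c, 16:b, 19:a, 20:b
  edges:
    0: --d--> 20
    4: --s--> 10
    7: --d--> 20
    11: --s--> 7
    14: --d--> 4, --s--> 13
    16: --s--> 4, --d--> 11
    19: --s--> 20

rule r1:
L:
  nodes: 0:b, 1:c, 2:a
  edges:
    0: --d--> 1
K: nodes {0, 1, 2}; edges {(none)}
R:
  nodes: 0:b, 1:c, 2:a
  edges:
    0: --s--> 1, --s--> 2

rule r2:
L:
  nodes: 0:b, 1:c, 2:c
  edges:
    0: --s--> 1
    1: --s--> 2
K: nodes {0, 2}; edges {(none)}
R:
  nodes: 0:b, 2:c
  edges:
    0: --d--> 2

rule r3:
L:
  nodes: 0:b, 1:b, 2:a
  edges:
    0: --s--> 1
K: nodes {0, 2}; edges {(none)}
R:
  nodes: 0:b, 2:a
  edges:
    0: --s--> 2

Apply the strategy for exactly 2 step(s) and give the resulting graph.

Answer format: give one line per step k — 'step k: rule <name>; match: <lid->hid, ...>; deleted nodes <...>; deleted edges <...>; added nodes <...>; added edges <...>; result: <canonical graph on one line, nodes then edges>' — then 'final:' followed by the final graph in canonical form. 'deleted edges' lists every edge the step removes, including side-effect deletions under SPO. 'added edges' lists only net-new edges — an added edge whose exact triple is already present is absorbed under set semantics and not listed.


step 1: rule r1; match: 0->16, 1->11, 2->4; deleted nodes (none); deleted edges (16,11,d); added nodes (none); added edges (16,11,s); result: nodes: 0:b, 4:a, 7:c, 10:b, 11:c, 13:a, 14:c, 16:b, 19:a, 20:b edges: (0,20,d); (4,10,s); (7,20,d); (11,7,s); (14,4,d); (14,13,s); (16,4,s); (16,11,s); (19,20,s)
step 2: rule r2; match: 0->16, 1->11, 2->7; deleted nodes 11; deleted edges (11,7,s); (16,11,s); added nodes (none); added edges (16,7,d); result: nodes: 0:b, 4:a, 7:c, 10:b, 13:a, 14:c, 16:b, 19:a, 20:b edges: (0,20,d); (4,10,s); (7,20,d); (14,4,d); (14,13,s); (16,4,s); (16,7,d); (19,20,s)
final:
nodes: 0:b, 4:a, 7:c, 10:b, 13:a, 14:c, 16:b, 19:a, 20:b
edges: (0,20,d); (4,10,s); (7,20,d); (14,4,d); (14,13,s); (16,4,s); (16,7,d); (19,20,s)


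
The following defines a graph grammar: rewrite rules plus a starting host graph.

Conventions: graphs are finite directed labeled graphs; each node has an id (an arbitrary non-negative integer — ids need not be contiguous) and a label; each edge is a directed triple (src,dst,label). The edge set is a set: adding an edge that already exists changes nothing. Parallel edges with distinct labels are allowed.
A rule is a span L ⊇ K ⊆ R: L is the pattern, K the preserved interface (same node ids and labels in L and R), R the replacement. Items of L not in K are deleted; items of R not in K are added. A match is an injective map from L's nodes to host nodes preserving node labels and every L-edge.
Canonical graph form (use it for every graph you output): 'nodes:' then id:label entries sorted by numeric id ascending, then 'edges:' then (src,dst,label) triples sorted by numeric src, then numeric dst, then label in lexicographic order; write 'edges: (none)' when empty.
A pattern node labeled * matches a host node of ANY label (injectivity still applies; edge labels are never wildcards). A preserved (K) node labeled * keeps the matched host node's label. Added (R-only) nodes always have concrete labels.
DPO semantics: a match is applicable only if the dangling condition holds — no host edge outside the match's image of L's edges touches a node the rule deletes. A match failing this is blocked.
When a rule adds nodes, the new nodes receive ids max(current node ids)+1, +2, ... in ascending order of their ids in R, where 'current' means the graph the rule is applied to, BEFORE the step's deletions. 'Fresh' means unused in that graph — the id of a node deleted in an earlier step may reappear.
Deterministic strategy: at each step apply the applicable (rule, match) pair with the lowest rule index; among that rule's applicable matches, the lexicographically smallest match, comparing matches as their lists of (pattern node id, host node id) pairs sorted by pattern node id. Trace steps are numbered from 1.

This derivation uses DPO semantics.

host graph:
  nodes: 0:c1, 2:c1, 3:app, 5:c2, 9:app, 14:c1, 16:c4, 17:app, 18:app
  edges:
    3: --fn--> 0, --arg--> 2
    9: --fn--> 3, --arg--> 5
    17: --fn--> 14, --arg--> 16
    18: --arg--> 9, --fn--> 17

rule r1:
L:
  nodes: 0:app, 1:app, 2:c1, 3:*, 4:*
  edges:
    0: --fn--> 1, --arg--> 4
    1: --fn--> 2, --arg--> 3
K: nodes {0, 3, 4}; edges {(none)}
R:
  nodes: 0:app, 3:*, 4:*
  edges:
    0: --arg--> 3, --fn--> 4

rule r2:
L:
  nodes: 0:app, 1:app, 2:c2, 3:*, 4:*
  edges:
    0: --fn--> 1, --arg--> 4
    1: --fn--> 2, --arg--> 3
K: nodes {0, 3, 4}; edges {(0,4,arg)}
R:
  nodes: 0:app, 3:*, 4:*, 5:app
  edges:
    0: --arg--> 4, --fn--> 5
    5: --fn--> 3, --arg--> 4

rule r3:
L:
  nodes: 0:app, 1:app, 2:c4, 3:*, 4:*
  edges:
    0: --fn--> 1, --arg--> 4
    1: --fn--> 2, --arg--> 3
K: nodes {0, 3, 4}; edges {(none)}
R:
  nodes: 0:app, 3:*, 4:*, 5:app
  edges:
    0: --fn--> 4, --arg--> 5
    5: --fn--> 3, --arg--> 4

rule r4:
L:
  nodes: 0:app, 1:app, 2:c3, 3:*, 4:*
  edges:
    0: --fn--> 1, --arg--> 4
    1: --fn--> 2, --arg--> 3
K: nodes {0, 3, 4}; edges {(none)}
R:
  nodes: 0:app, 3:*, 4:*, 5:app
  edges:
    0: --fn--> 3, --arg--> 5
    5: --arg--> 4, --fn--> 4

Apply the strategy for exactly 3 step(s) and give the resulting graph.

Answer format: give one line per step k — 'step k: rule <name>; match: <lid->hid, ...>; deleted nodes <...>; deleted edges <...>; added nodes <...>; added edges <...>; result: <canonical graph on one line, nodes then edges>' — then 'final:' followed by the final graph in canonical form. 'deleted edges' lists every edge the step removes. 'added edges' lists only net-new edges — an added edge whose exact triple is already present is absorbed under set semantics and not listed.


step 1: rule r1; match: 0->9, 1->3, 2->0, 3->2, 4->5; deleted nodes 0, 3; deleted edges (3,0,fn); (3,2,arg); (9,3,fn); (9,5,arg); added nodes (none); added edges (9,2,arg); (9,5,fn); result: nodes: 2:c1, 5:c2, 9:app, 14:c1, 16:c4, 17:app, 18:app edges: (9,2,arg); (9,5,fn); (17,14,fn); (17,16,arg); (18,9,arg); (18,17,fn)
step 2: rule r1; match: 0->18, 1->17, 2->14, 3->16, 4->9; deleted nodes 14, 17; deleted edges (17,14,fn); (17,16,arg); (18,9,arg); (18,17,fn); added nodes (none); added edges (18,9,fn); (18,16,arg); result: nodes: 2:c1, 5:c2, 9:app, 16:c4, 18:app edges: (9,2,arg); (9,5,fn); (18,9,fn); (18,16,arg)
step 3: rule r2; match: 0->18, 1->9, 2->5, 3->2, 4->16; deleted nodes 5, 9; deleted edges (9,2,arg); (9,5,fn); (18,9,fn); added nodes 19; added edges (18,19,fn); (19,2,fn); (19,16,arg); result: nodes: 2:c1, 16:c4, 18:app, 19:app edges: (18,16,arg); (18,19,fn); (19,2,fn); (19,16,arg)
final:
nodes: 2:c1, 16:c4, 18:app, 19:app
edges: (18,16,arg); (18,19,fn); (19,2,fn); (19,16,arg)
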